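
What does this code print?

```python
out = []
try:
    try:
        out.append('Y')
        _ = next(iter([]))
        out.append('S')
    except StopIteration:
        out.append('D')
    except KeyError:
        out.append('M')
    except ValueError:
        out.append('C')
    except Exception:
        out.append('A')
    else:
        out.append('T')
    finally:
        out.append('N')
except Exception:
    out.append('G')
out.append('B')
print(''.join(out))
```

Execution trace: 'Y' (inner try body) → 'D' (inner except StopIteration) → 'N' (inner finally) → 'B' (after the try/except). Output: YDNB

Answer: YDNB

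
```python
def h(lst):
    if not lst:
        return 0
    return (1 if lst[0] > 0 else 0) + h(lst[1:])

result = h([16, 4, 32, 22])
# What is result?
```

Count of positive elements in [16, 4, 32, 22] = 4

Answer: 4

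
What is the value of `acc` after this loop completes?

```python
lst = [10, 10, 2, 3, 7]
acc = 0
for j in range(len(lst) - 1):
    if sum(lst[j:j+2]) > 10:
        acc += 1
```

Count windows with sum > 10
`acc` takes the values: 0 → 1 → 2

Answer: 2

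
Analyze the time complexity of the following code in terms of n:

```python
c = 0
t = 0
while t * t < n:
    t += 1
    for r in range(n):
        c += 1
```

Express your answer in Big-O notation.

Each loop level contributes: √n × n. Multiplying the contributions gives O(n√n).

Answer: O(n√n)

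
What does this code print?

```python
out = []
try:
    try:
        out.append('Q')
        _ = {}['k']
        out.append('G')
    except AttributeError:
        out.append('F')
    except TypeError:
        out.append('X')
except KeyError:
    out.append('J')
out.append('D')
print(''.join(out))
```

Execution trace: 'Q' (try body) → 'J' (outer except KeyError) → 'D' (after the try/except). Output: QJD

Answer: QJD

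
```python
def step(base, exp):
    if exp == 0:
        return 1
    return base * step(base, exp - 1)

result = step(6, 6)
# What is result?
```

step(6, 6) = 6 * 6 * 6 * 6 * 6 * 6 = 46656

Answer: 46656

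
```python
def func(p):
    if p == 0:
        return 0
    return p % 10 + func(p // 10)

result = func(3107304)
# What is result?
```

Sum of digits of 3107304: 4 + 0 + 3 + 7 + 0 + 1 + 3 = 18

Answer: 18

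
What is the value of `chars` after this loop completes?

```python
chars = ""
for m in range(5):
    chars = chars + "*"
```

Repeat '*' 5 times
`chars` takes the values: "" → "*" → "**" → "***" → "****" → "*****"

Answer: "*****"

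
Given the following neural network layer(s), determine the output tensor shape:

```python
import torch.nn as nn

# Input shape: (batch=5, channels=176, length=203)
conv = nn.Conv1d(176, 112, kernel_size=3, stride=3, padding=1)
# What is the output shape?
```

Input: (5, 176, 203) -> Output: (5, 112, 68)

Answer: (5, 112, 68)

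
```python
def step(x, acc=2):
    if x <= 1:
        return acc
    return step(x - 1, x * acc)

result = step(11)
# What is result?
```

Accumulator trace (n, acc): (11, 2) -> (10, 22) -> (9, 220) -> (8, 1980) -> (7, 15840) -> (6, 110880) -> (5, 665280) -> (4, 3326400) -> (3, 13305600) -> (2, 39916800) -> (1, 79833600) -> return 79833600

Answer: 79833600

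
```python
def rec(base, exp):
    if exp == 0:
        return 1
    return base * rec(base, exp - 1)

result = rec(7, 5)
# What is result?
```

rec(7, 5) = 7 * 7 * 7 * 7 * 7 = 16807

Answer: 16807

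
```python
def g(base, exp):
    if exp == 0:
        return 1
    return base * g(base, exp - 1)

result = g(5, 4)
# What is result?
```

g(5, 4) = 5 * 5 * 5 * 5 = 625

Answer: 625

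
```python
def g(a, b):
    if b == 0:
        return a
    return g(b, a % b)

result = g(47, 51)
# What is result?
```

g(47, 51) -> g(51, 47) -> g(47, 4) -> g(4, 3) -> g(3, 1) -> g(1, 0) -> 1

Answer: 1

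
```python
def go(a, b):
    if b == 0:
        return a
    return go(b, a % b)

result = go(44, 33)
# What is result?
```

go(44, 33) -> go(33, 11) -> go(11, 0) -> 11

Answer: 11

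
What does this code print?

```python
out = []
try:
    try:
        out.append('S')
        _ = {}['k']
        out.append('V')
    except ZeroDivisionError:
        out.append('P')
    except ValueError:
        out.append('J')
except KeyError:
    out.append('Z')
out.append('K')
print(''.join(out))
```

Execution trace: 'S' (try body) → 'Z' (outer except KeyError) → 'K' (after the try/except). Output: SZK

Answer: SZK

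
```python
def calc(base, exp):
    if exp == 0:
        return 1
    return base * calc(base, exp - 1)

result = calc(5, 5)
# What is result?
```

calc(5, 5) = 5 * 5 * 5 * 5 * 5 = 3125

Answer: 3125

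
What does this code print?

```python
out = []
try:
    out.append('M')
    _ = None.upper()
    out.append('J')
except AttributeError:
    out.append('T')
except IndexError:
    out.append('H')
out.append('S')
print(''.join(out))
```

Execution trace: 'M' (try body) → 'T' (except AttributeError) → 'S' (after the try/except). Output: MTS

Answer: MTS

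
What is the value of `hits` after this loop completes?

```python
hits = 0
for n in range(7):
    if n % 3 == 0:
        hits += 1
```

Count numbers divisible by 3 in range(7)
`hits` takes the values: 0 → 1 → 2 → 3

Answer: 3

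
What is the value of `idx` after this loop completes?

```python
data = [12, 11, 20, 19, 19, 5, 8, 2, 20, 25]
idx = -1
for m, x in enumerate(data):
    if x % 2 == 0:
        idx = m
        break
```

First even number index in [12, 11, 20, 19, 19, 5, 8, 2, 20, 25]
`idx` takes the values: -1 → 0

Answer: 0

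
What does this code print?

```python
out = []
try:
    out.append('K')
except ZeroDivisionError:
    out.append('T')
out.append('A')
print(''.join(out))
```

Execution trace: 'K' (try body, no exception) → 'A' (after the try/except). Output: KA

Answer: KA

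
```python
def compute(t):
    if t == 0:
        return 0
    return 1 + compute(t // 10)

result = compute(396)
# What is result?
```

Count of digits of 396: 3

Answer: 3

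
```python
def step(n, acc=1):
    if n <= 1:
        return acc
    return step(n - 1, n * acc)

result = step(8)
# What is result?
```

Accumulator trace (n, acc): (8, 1) -> (7, 8) -> (6, 56) -> (5, 336) -> (4, 1680) -> (3, 6720) -> (2, 20160) -> (1, 40320) -> return 40320

Answer: 40320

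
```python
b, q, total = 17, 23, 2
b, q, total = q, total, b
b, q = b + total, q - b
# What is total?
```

Trace:
`b, q, total = 17, 23, 2` → b = 17; q = 23; total = 2
`b, q, total = q, total, b` → b = 23; q = 2; total = 17
`b, q = b + total, q - b` → b = 40; q = -21
So total = 17

Answer: 17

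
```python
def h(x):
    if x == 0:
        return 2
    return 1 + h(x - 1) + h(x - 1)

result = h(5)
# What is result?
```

h(x) = 1 + 2·h(x-1), h(0)=2. Closed form: (2+1)·2^5 - 1 = 95.

Answer: 95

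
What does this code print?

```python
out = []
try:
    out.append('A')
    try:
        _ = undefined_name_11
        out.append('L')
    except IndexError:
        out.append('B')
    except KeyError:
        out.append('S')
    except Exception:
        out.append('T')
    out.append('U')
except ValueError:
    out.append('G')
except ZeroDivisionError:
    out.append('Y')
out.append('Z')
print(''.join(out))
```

Execution trace: 'A' (try body) → 'T' (inner except Exception) → 'U' (try body, no exception) → 'Z' (after the try/except). Output: ATUZ

Answer: ATUZ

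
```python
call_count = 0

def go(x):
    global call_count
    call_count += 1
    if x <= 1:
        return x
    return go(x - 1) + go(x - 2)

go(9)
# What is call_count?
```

Calls(x) = 1 + Calls(x-1) + Calls(x-2); Calls(0)=Calls(1)=1. For x=9 this gives 109.

Answer: 109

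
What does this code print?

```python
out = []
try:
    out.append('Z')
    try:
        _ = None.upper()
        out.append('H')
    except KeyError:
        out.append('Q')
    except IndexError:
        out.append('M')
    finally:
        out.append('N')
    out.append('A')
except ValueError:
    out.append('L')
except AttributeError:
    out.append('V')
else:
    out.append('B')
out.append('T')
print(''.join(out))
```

Execution trace: 'Z' (try body) → 'N' (inner finally) → 'V' (except AttributeError) → 'T' (after the try/except). Output: ZNVT

Answer: ZNVT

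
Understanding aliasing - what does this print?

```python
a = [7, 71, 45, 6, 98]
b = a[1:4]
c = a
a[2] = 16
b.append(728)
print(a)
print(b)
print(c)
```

Key concept: slice vs alias.
Step by step:
`a = [7, 71, 45, 6, 98]` → a = [7, 71, 45, 6, 98]
`b = a[1:4]` → b = [71, 45, 6]
`c = a` → c = [7, 71, 45, 6, 98] (same object as a)
`a[2] = 16` → a = [7, 71, 16, 6, 98] (same object as c); c = [7, 71, 16, 6, 98] (same object as a)
`b.append(728)` → b = [71, 45, 6, 728]
`print(a)` → prints [7, 71, 16, 6, 98]
`print(b)` → prints [71, 45, 6, 728]
`print(c)` → prints [7, 71, 16, 6, 98]

Answer:
[7, 71, 16, 6, 98]
[71, 45, 6, 728]
[7, 71, 16, 6, 98]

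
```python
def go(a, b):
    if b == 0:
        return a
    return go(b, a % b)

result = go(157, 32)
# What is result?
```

go(157, 32) -> go(32, 29) -> go(29, 3) -> go(3, 2) -> go(2, 1) -> go(1, 0) -> 1

Answer: 1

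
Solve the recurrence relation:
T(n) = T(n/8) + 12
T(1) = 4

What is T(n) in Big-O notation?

Each step divides n by 8 and adds 12. After log_8(n) steps we reach T(1)=4. So T(n) = 12·log_8(n) + 4 = O(log n).

Answer: O(log n)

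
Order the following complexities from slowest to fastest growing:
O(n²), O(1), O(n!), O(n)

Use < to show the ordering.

Ordered by growth rate: O(1) < O(n) < O(n²) < O(n!)

Answer: O(1) < O(n) < O(n²) < O(n!)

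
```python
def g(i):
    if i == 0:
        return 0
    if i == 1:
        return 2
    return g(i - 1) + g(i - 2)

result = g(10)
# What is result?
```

Build up from base cases: g(0)=0, g(1)=2, g(2)=2, g(3)=4, g(4)=6, g(5)=10, g(6)=16, ..., g(10)=110

Answer: 110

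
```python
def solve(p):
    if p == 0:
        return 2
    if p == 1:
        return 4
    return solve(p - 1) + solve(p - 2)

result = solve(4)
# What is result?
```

Build up from base cases: solve(0)=2, solve(1)=4, solve(2)=6, solve(3)=10, solve(4)=16

Answer: 16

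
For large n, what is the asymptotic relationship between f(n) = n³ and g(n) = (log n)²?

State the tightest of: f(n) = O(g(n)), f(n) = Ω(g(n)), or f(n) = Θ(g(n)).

n³ vs (log n)²: f(n) = Ω(g(n)) but not O(g(n)) — n³ grows strictly faster than (log n)².

Answer: f(n) = Ω(g(n)) but not O(g(n)) — n³ grows strictly faster than (log n)².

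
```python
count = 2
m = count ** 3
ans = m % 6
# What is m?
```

Trace:
`count = 2` → count = 2
`m = count ** 3` → m = 8
`ans = m % 6` → ans = 2
So m = 8

Answer: 8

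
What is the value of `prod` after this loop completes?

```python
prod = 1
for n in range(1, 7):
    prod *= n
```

6! = 720
`prod` takes the values: 1 → 2 → 6 → 24 → 120 → 720

Answer: 720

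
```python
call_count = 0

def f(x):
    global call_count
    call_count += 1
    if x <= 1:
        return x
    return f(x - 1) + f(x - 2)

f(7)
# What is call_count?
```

Calls(x) = 1 + Calls(x-1) + Calls(x-2); Calls(0)=Calls(1)=1. For x=7 this gives 41.

Answer: 41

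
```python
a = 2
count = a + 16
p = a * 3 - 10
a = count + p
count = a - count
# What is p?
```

Trace:
`a = 2` → a = 2
`count = a + 16` → count = 18
`p = a * 3 - 10` → p = -4
`a = count + p` → a = 14
`count = a - count` → count = -4
So p = -4

Answer: -4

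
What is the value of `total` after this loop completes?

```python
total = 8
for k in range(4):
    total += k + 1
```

Start at 8, add 1 to 4 = 18
`total` takes the values: 8 → 9 → 11 → 14 → 18

Answer: 18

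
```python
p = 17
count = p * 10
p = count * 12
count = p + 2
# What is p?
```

Trace:
`p = 17` → p = 17
`count = p * 10` → count = 170
`p = count * 12` → p = 2040
`count = p + 2` → count = 2042
So p = 2040

Answer: 2040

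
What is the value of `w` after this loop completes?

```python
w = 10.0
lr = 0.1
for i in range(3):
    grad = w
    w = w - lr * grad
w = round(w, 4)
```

Gradient descent: w = 10.0 * (1 - 0.1)^3
`w` takes the values: 10.0 → 9.0 → 8.1 → 7.29

Answer: 7.29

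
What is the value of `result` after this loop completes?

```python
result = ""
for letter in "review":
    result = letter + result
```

Reverse 'review'
`result` takes the values: "" → "r" → "er" → "ver" → "iver" → "eiver" → "weiver"

Answer: "weiver"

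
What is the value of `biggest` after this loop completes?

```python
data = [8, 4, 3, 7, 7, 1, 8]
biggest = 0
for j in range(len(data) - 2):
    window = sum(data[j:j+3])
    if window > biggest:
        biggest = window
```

Max sum of 3-element window in [8, 4, 3, 7, 7, 1, 8]
`biggest` takes the values: 0 → 15 → 17

Answer: 17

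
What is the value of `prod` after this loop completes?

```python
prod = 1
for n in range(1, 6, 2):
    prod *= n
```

Product of 1, 3, 5, ... up to 5
`prod` takes the values: 1 → 3 → 15

Answer: 15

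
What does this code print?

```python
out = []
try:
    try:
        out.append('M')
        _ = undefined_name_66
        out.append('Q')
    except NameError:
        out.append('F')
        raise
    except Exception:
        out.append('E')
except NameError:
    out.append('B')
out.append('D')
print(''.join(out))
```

Execution trace: 'M' (inner try body) → 'F' (inner except NameError) → 'B' (outer except NameError) → 'D' (after the try/except). Output: MFBD

Answer: MFBD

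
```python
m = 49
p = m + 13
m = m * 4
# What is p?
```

Trace:
`m = 49` → m = 49
`p = m + 13` → p = 62
`m = m * 4` → m = 196
So p = 62

Answer: 62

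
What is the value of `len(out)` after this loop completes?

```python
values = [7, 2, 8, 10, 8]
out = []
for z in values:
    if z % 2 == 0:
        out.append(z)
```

Count even numbers in [7, 2, 8, 10, 8]
`out` takes the values: [] → [2] → [2, 8] → [2, 8, 10] → [2, 8, 10, 8]
So `len(out)` = 4

Answer: 4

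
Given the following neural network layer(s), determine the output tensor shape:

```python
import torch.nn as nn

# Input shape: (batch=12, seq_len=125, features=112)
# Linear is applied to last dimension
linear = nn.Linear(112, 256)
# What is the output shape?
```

Input: (12, 125, 112) -> Output: (12, 125, 256)

Answer: (12, 125, 256)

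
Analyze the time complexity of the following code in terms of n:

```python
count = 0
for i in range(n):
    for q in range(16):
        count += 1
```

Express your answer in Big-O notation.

Each loop level contributes: n × 1. Multiplying the contributions gives O(n).

Answer: O(n)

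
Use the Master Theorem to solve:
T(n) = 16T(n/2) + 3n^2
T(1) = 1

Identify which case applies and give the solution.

a=16, b=2, f(n)=3n^2. log_2(16) = 4. Since c=2 < 4, Case 1 applies: T(n) = Θ(n^log_b(a)) = O(n^4).

Answer: O(n^4) - Case 1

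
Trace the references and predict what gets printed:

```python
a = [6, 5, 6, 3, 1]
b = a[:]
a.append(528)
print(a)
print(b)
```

Key concept: slice [:] creates copy.
Step by step:
`a = [6, 5, 6, 3, 1]` → a = [6, 5, 6, 3, 1]
`b = a[:]` → b = [6, 5, 6, 3, 1]
`a.append(528)` → a = [6, 5, 6, 3, 1, 528]
`print(a)` → prints [6, 5, 6, 3, 1, 528]
`print(b)` → prints [6, 5, 6, 3, 1]

Answer:
[6, 5, 6, 3, 1, 528]
[6, 5, 6, 3, 1]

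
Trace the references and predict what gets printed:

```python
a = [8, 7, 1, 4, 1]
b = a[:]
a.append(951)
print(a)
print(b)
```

Key concept: slice [:] creates copy.
Step by step:
`a = [8, 7, 1, 4, 1]` → a = [8, 7, 1, 4, 1]
`b = a[:]` → b = [8, 7, 1, 4, 1]
`a.append(951)` → a = [8, 7, 1, 4, 1, 951]
`print(a)` → prints [8, 7, 1, 4, 1, 951]
`print(b)` → prints [8, 7, 1, 4, 1]

Answer:
[8, 7, 1, 4, 1, 951]
[8, 7, 1, 4, 1]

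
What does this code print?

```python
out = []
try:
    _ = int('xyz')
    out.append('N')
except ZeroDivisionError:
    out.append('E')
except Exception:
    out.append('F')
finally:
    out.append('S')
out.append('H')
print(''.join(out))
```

Execution trace: 'F' (except Exception) → 'S' (finally) → 'H' (after the try/except). Output: FSH

Answer: FSH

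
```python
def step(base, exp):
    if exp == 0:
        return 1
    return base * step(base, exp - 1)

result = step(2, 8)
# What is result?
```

step(2, 8) = 2 * 2 * 2 * 2 * 2 * 2 * 2 * 2 = 256

Answer: 256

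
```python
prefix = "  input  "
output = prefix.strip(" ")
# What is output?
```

Trace:
`prefix = "  input  "` → prefix = '  input  '
`output = prefix.strip(" ")` → output = 'input'
So output = 'input'

Answer: 'input'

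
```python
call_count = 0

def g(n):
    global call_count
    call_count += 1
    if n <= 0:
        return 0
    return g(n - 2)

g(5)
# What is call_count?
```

Linear recursion stepping by 2: 4 calls from n=5 down to ≤0.

Answer: 4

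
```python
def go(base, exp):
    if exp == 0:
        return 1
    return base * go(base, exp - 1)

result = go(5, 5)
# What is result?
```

go(5, 5) = 5 * 5 * 5 * 5 * 5 = 3125

Answer: 3125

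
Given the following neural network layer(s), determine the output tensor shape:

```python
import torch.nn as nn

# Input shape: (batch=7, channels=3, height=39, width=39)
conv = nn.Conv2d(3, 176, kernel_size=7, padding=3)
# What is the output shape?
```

Input: (7, 3, 39, 39) -> Output: (7, 176, 39, 39)

Answer: (7, 176, 39, 39)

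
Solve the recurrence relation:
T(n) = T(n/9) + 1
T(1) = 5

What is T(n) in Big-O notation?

Each step divides n by 9 and adds 1. After log_9(n) steps we reach T(1)=5. So T(n) = 1·log_9(n) + 5 = O(log n).

Answer: O(log n)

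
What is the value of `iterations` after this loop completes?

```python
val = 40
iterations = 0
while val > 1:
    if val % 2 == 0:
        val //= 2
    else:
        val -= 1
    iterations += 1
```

Steps to reduce 40 to 1
`iterations` takes the values: 0 → 1 → 2 → 3 → 4 → 5 → 6

Answer: 6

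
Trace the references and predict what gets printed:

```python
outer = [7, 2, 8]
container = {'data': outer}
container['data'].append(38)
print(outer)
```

Key concept: dict holds reference to list.
Step by step:
`outer = [7, 2, 8]` → outer = [7, 2, 8]
`container = {'data': outer}` → container = {'data': [7, 2, 8]}
`container['data'].append(38)` → outer = [7, 2, 8, 38]; container = {'data': [7, 2, 8, 38]}
`print(outer)` → prints [7, 2, 8, 38]

Answer: [7, 2, 8, 38]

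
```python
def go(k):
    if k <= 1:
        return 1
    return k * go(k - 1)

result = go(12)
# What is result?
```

go(12) = 12 * 11 * 10 * 9 * 8 * 7 * 6 * 5 * 4 * 3 * 2 * 1 = 479001600

Answer: 479001600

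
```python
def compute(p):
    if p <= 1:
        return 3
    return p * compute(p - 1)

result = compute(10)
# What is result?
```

compute(10) = 10 * 9 * 8 * 7 * 6 * 5 * 4 * 3 * 2 * 3 = 10886400

Answer: 10886400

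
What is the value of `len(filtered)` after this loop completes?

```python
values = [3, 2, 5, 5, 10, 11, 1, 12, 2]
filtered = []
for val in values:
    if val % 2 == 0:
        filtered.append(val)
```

Count even numbers in [3, 2, 5, 5, 10, 11, 1, 12, 2]
`filtered` takes the values: [] → [2] → [2, 10] → [2, 10, 12] → [2, 10, 12, 2]
So `len(filtered)` = 4

Answer: 4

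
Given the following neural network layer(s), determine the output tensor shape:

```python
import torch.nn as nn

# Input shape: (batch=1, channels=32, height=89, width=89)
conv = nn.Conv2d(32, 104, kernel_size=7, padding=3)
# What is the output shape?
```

Input: (1, 32, 89, 89) -> Output: (1, 104, 89, 89)

Answer: (1, 104, 89, 89)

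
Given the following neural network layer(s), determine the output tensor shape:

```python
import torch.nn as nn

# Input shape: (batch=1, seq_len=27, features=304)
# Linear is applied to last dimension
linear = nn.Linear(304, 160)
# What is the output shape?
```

Input: (1, 27, 304) -> Output: (1, 27, 160)

Answer: (1, 27, 160)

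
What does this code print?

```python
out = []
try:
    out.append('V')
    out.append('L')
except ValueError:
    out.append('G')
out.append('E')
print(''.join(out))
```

Execution trace: 'V' (try body) → 'L' (try body, no exception) → 'E' (after the try/except). Output: VLE

Answer: VLE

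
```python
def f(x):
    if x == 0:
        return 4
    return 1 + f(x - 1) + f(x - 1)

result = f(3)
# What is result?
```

f(x) = 1 + 2·f(x-1), f(0)=4. Closed form: (4+1)·2^3 - 1 = 39.

Answer: 39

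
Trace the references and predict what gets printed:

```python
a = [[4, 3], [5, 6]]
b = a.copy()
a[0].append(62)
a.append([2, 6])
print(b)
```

Key concept: shallow copy with nested lists.
Step by step:
`a = [[4, 3], [5, 6]]` → a = [[4, 3], [5, 6]]
`b = a.copy()` → b = [[4, 3], [5, 6]]
`a[0].append(62)` → a = [[4, 3, 62], [5, 6]]; b = [[4, 3, 62], [5, 6]]
`a.append([2, 6])` → a = [[4, 3, 62], [5, 6], [2, 6]]
`print(b)` → prints [[4, 3, 62], [5, 6]]

Answer: [[4, 3, 62], [5, 6]]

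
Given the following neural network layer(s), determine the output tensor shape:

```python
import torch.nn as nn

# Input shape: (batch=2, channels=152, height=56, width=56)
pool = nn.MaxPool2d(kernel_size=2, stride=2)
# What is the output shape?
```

Input: (2, 152, 56, 56) -> Output: (2, 152, 28, 28)

Answer: (2, 152, 28, 28)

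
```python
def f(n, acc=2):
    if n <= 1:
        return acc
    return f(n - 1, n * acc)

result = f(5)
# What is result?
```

Accumulator trace (n, acc): (5, 2) -> (4, 10) -> (3, 40) -> (2, 120) -> (1, 240) -> return 240

Answer: 240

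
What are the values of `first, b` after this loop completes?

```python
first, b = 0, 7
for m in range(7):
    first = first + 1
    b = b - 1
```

first goes 0→7, b goes 7→0
`first, b` takes the values: (0, 7) → (1, 7) → (1, 6) → (2, 6) → (2, 5) → (3, 5) → (3, 4) → (4, 4) → (4, 3) → (5, 3) → (5, 2) → (6, 2) → (6, 1) → (7, 1) → (7, 0)

Answer: 7, 0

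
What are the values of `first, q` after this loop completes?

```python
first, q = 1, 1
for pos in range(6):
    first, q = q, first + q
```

Fibonacci: after 6 iterations
`first, q` takes the values: (1, 1) → (1, 2) → (2, 3) → (3, 5) → (5, 8) → (8, 13) → (13, 21)

Answer: 13, 21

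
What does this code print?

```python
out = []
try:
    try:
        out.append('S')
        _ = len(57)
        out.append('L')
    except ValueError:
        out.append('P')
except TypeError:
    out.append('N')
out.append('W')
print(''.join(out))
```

Execution trace: 'S' (try body) → 'N' (outer except TypeError) → 'W' (after the try/except). Output: SNW

Answer: SNW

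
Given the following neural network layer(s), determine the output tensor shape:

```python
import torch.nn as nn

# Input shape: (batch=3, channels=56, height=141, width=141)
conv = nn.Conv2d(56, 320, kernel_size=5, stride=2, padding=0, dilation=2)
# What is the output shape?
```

Input: (3, 56, 141, 141) -> Output: (3, 320, 67, 67)

Answer: (3, 320, 67, 67)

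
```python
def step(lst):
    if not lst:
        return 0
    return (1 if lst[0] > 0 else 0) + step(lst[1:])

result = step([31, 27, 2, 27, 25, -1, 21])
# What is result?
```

Count of positive elements in [31, 27, 2, 27, 25, -1, 21] = 6

Answer: 6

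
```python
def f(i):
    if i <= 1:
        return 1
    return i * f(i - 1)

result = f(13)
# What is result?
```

f(13) = 13 * 12 * 11 * 10 * 9 * 8 * 7 * 6 * 5 * 4 * 3 * 2 * 1 = 6227020800

Answer: 6227020800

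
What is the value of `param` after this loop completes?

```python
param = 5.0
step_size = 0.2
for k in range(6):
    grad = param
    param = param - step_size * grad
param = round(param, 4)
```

Gradient descent: w = 5.0 * (1 - 0.2)^6
`param` takes the values: 5.0 → 4.0 → 3.2 → 2.56 → 2.048 → 1.6384 → 1.31072 → 1.3107

Answer: 1.3107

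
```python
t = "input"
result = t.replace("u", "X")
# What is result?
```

Trace:
`t = "input"` → t = 'input'
`result = t.replace("u", "X")` → result = 'inpXt'
So result = 'inpXt'

Answer: 'inpXt'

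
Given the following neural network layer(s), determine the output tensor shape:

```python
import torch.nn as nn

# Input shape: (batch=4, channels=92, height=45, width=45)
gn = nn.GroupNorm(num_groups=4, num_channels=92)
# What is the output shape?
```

Input: (4, 92, 45, 45) -> Output: (4, 92, 45, 45)

Answer: (4, 92, 45, 45)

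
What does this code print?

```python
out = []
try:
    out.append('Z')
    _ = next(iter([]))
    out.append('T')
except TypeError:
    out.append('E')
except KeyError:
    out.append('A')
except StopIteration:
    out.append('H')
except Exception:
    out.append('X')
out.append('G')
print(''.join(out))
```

Execution trace: 'Z' (try body) → 'H' (except StopIteration) → 'G' (after the try/except). Output: ZHG

Answer: ZHG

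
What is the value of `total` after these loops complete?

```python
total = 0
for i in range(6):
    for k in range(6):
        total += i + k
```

Sum of all i+k for i,k in 6x6
`total` takes the values: 0 → 1 → 3 → 6 → 10 → 15 → 16 → 18 → 21 → 25 → 30 → 36 → 38 → 41 → 45 → 50 → 56 → 63 → 66 → 70 → 75 → 81 → 88 → 96 → 100 → 105 → 111 → 118 → 126 → 135 → 140 → 146 → 153 → 161 → 170 → 180

Answer: 180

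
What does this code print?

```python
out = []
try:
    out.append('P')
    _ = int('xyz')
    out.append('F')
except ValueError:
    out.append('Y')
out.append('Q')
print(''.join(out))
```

Execution trace: 'P' (try body) → 'Y' (except ValueError) → 'Q' (after the try/except). Output: PYQ

Answer: PYQ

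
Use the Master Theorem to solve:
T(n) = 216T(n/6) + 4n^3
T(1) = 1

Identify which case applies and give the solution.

a=216, b=6, f(n)=4n^3. log_6(216) = 3. Since c=3 = 3, Case 2 applies: T(n) = Θ(n^log_b(a) · log n) = O(n^3 log n).

Answer: O(n^3 log n) - Case 2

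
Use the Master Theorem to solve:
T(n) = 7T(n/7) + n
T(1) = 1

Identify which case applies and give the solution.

a=7, b=7, f(n)=n. log_7(7) = 1. Since c=1 = 1, Case 2 applies: T(n) = Θ(n^log_b(a) · log n) = O(n log n).

Answer: O(n log n) - Case 2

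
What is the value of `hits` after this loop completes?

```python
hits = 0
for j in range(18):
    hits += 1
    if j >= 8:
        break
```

Loop breaks when j reaches 8, hits is 9
`hits` takes the values: 0 → 1 → 2 → 3 → 4 → 5 → 6 → 7 → 8 → 9

Answer: 9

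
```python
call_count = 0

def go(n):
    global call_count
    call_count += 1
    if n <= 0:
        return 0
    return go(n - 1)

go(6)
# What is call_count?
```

Linear recursion stepping by 1: 7 calls from n=6 down to ≤0.

Answer: 7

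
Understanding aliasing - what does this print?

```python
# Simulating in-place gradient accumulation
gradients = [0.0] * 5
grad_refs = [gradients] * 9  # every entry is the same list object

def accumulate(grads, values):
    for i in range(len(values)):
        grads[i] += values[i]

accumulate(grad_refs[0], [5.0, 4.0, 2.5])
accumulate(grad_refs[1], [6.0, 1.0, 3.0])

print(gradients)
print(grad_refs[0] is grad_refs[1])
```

Key concept: gradient accumulation aliasing.
Step by step:
`gradients = [0.0] * 5` → gradients = [0.0, 0.0, 0.0, 0.0, 0.0]
`grad_refs = [gradients] * 9` → grad_refs = [[0.0, 0.0, 0.0, 0.0, 0.0], [0.0, 0.0, 0.0, 0.0, 0.0], [0.0, 0.0, 0.0, 0.0, 0.0], [0.0, 0.0, 0.0, 0.0, 0.0], [0.0, 0.0, 0.0, 0.0, 0.0], [0.0, 0.0, 0.0, 0.0, 0.0], [0.0, 0.0, 0.0, 0.0, 0.0], [0.0, 0.0, 0.0, 0.0, 0.0], [0.0, 0.0, 0.0, 0.0, 0.0]]
`accumulate(grad_refs[0], [5.0, 4.0, 2.5])` → gradients = [5.0, 4.0, 2.5, 0.0, 0.0]; grad_refs = [[5.0, 4.0, 2.5, 0.0, 0.0], [5.0, 4.0, 2.5, 0.0, 0.0], [5.0, 4.0, 2.5, 0.0, 0.0], [5.0, 4.0, 2.5, 0.0, 0.0], [5.0, 4.0, 2.5, 0.0, 0.0], [5.0, 4.0, 2.5, 0.0, 0.0], [5.0, 4.0, 2.5, 0.0, 0.0], [5.0, 4.0, 2.5, 0.0, 0.0], [5.0, 4.0, 2.5, 0.0, 0.0]]
`accumulate(grad_refs[1], [6.0, 1.0, 3.0])` → gradients = [11.0, 5.0, 5.5, 0.0, 0.0]; grad_refs = [[11.0, 5.0, 5.5, 0.0, 0.0], [11.0, 5.0, 5.5, 0.0, 0.0], [11.0, 5.0, 5.5, 0.0, 0.0], [11.0, 5.0, 5.5, 0.0, 0.0], [11.0, 5.0, 5.5, 0.0, 0.0], [11.0, 5.0, 5.5, 0.0, 0.0], [11.0, 5.0, 5.5, 0.0, 0.0], [11.0, 5.0, 5.5, 0.0, 0.0], [11.0, 5.0, 5.5, 0.0, 0.0]]
`print(gradients)` → prints [11.0, 5.0, 5.5, 0.0, 0.0]
`print(grad_refs[0] is grad_refs[1])` → prints True

Answer:
[11.0, 5.0, 5.5, 0.0, 0.0]
True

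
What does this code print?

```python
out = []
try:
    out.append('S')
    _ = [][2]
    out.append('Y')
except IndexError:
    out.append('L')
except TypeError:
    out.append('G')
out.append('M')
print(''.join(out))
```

Execution trace: 'S' (try body) → 'L' (except IndexError) → 'M' (after the try/except). Output: SLM

Answer: SLM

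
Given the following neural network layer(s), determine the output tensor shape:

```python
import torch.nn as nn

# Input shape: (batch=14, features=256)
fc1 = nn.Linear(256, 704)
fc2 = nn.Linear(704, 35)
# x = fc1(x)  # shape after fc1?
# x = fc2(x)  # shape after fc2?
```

Input: (14, 256) -> after fc1: (14, 704) -> Output: (14, 35)

Answer: (14, 35)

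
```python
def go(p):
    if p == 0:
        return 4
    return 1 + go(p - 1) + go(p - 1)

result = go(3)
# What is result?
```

go(p) = 1 + 2·go(p-1), go(0)=4. Closed form: (4+1)·2^3 - 1 = 39.

Answer: 39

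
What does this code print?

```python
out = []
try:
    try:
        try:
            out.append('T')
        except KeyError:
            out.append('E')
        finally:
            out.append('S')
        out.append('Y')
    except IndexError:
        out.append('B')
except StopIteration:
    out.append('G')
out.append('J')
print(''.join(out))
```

Execution trace: 'T' (inner try body, no exception) → 'S' (inner finally) → 'Y' (try body, no exception) → 'J' (after the try/except). Output: TSYJ

Answer: TSYJ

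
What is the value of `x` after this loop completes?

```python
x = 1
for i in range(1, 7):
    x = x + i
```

Start at 1, add 1 through 6
`x` takes the values: 1 → 2 → 4 → 7 → 11 → 16 → 22

Answer: 22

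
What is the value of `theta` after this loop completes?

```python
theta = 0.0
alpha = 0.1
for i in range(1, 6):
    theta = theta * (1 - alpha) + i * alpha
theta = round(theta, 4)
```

Moving average with lr=0.1
`theta` takes the values: 0.0 → 0.1 → 0.29 → 0.561 → 0.9049 → 1.31441 → 1.3144

Answer: 1.3144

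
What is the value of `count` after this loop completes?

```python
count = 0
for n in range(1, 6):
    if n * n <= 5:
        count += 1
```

Count numbers where n² ≤ 5
`count` takes the values: 0 → 1 → 2

Answer: 2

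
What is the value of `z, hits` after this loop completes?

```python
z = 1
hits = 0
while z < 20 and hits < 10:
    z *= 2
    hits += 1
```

Double until >= 20 or 10 iterations
`z, hits` takes the values: (1, 0) → (2, 0) → (2, 1) → (4, 1) → (4, 2) → (8, 2) → (8, 3) → (16, 3) → (16, 4) → (32, 4) → (32, 5)

Answer: 32, 5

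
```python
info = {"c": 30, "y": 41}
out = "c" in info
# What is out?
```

Trace:
`info = {"c": 30, "y": 41}` → info = {'c': 30, 'y': 41}
`out = "c" in info` → out = True
So out = True

Answer: True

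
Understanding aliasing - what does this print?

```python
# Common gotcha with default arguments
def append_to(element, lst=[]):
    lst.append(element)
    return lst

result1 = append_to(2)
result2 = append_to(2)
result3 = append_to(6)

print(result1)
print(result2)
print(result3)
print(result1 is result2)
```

Key concept: mutable default argument gotcha.
Step by step:
`result1 = append_to(2)` → result1 = [2]
`result2 = append_to(2)` → result1 = [2, 2] (same object as result2); result2 = [2, 2] (same object as result1)
`result3 = append_to(6)` → result1 = [2, 2, 6] (same object as result2, result3); result2 = [2, 2, 6] (same object as result1, result3); result3 = [2, 2, 6] (same object as result1, result2)
`print(result1)` → prints [2, 2, 6]
`print(result2)` → prints [2, 2, 6]
`print(result3)` → prints [2, 2, 6]
`print(result1 is result2)` → prints True

Answer:
[2, 2, 6]
[2, 2, 6]
[2, 2, 6]
True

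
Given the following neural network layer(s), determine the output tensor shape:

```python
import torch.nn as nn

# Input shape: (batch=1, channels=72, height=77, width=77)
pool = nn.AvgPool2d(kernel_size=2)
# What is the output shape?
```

Input: (1, 72, 77, 77) -> Output: (1, 72, 38, 38)

Answer: (1, 72, 38, 38)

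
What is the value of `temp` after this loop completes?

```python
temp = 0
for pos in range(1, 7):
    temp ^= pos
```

XOR of 1 to 6
`temp` takes the values: 0 → 1 → 3 → 0 → 4 → 1 → 7

Answer: 7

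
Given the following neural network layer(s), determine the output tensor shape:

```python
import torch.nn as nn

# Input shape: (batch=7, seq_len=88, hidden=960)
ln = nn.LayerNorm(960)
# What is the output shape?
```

Input: (7, 88, 960) -> Output: (7, 88, 960)

Answer: (7, 88, 960)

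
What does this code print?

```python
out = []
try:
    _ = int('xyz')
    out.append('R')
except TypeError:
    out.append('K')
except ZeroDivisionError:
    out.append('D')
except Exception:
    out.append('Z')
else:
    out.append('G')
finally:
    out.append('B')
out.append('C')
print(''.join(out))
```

Execution trace: 'Z' (except Exception) → 'B' (finally) → 'C' (after the try/except). Output: ZBC

Answer: ZBC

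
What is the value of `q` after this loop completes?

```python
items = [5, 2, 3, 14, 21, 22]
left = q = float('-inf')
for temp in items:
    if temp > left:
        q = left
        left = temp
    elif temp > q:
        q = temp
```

Second largest (with repeats) in [5, 2, 3, 14, 21, 22]
`q` takes the values: -inf → 2 → 3 → 5 → 14 → 21

Answer: 21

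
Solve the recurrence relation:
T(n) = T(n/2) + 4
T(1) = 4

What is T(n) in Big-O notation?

Each step divides n by 2 and adds 4. After log_2(n) steps we reach T(1)=4. So T(n) = 4·log_2(n) + 4 = O(log n).

Answer: O(log n)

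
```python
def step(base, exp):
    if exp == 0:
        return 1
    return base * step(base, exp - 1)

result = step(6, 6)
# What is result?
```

step(6, 6) = 6 * 6 * 6 * 6 * 6 * 6 = 46656

Answer: 46656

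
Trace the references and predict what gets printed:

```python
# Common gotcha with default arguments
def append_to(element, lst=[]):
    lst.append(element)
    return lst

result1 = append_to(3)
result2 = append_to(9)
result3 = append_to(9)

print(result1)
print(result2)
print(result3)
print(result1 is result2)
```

Key concept: mutable default argument gotcha.
Step by step:
`result1 = append_to(3)` → result1 = [3]
`result2 = append_to(9)` → result1 = [3, 9] (same object as result2); result2 = [3, 9] (same object as result1)
`result3 = append_to(9)` → result1 = [3, 9, 9] (same object as result2, result3); result2 = [3, 9, 9] (same object as result1, result3); result3 = [3, 9, 9] (same object as result1, result2)
`print(result1)` → prints [3, 9, 9]
`print(result2)` → prints [3, 9, 9]
`print(result3)` → prints [3, 9, 9]
`print(result1 is result2)` → prints True

Answer:
[3, 9, 9]
[3, 9, 9]
[3, 9, 9]
True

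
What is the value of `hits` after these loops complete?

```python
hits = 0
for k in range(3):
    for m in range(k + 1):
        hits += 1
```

Triangle: 1 + 2 + ... + 3
`hits` takes the values: 0 → 1 → 2 → 3 → 4 → 5 → 6

Answer: 6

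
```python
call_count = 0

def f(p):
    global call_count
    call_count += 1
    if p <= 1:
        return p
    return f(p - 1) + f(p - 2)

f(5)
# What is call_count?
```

Calls(p) = 1 + Calls(p-1) + Calls(p-2); Calls(0)=Calls(1)=1. For p=5 this gives 15.

Answer: 15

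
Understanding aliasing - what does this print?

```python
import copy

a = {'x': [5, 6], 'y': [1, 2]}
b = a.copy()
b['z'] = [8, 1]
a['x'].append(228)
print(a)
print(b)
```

Key concept: shallow copy of dict with mutable values.
Step by step:
`a = {'x': [5, 6], 'y': [1, 2]}` → a = {'x': [5, 6], 'y': [1, 2]}
`b = a.copy()` → b = {'x': [5, 6], 'y': [1, 2]}
`b['z'] = [8, 1]` → b = {'x': [5, 6], 'y': [1, 2], 'z': [8, 1]}
`a['x'].append(228)` → a = {'x': [5, 6, 228], 'y': [1, 2]}; b = {'x': [5, 6, 228], 'y': [1, 2], 'z': [8, 1]}
`print(a)` → prints {'x': [5, 6, 228], 'y': [1, 2]}
`print(b)` → prints {'x': [5, 6, 228], 'y': [1, 2], 'z': [8, 1]}

Answer:
{'x': [5, 6, 228], 'y': [1, 2]}
{'x': [5, 6, 228], 'y': [1, 2], 'z': [8, 1]}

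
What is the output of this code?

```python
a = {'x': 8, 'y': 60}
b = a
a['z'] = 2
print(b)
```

Key concept: dict aliasing.
Step by step:
`a = {'x': 8, 'y': 60}` → a = {'x': 8, 'y': 60}
`b = a` → b = {'x': 8, 'y': 60} (same object as a)
`a['z'] = 2` → a = {'x': 8, 'y': 60, 'z': 2} (same object as b); b = {'x': 8, 'y': 60, 'z': 2} (same object as a)
`print(b)` → prints {'x': 8, 'y': 60, 'z': 2}

Answer: {'x': 8, 'y': 60, 'z': 2}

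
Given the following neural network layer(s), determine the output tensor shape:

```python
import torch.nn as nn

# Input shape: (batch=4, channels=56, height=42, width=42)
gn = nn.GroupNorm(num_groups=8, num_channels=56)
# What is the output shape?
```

Input: (4, 56, 42, 42) -> Output: (4, 56, 42, 42)

Answer: (4, 56, 42, 42)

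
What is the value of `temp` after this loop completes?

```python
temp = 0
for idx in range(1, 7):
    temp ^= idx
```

XOR of 1 to 6
`temp` takes the values: 0 → 1 → 3 → 0 → 4 → 1 → 7

Answer: 7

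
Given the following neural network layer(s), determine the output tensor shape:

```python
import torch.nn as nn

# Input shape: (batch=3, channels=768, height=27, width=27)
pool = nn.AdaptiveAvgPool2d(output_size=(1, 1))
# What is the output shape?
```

Input: (3, 768, 27, 27) -> Output: (3, 768, 1, 1)

Answer: (3, 768, 1, 1)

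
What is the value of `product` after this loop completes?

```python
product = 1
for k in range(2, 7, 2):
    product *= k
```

Product of even numbers 2 to 6
`product` takes the values: 1 → 2 → 8 → 48

Answer: 48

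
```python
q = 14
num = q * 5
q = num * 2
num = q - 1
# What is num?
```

Trace:
`q = 14` → q = 14
`num = q * 5` → num = 70
`q = num * 2` → q = 140
`num = q - 1` → num = 139
So num = 139

Answer: 139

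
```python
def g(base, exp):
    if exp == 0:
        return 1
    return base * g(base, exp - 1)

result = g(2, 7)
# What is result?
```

g(2, 7) = 2 * 2 * 2 * 2 * 2 * 2 * 2 = 128

Answer: 128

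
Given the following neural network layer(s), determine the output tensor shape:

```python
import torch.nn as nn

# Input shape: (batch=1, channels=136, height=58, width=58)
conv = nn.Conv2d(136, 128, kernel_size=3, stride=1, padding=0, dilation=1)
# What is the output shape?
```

Input: (1, 136, 58, 58) -> Output: (1, 128, 56, 56)

Answer: (1, 128, 56, 56)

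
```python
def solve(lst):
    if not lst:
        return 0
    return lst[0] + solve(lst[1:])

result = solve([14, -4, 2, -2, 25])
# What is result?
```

14 + (-4) + 2 + (-2) + 25 + 0 = 35

Answer: 35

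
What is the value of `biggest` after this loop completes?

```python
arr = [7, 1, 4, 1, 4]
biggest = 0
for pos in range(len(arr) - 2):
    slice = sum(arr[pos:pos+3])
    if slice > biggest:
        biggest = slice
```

Max sum of 3-element window in [7, 1, 4, 1, 4]
`biggest` takes the values: 0 → 12

Answer: 12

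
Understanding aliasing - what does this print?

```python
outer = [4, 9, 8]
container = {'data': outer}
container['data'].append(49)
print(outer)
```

Key concept: dict holds reference to list.
Step by step:
`outer = [4, 9, 8]` → outer = [4, 9, 8]
`container = {'data': outer}` → container = {'data': [4, 9, 8]}
`container['data'].append(49)` → outer = [4, 9, 8, 49]; container = {'data': [4, 9, 8, 49]}
`print(outer)` → prints [4, 9, 8, 49]

Answer: [4, 9, 8, 49]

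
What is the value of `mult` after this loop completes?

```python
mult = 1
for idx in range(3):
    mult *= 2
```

2^3 = 8
`mult` takes the values: 1 → 2 → 4 → 8

Answer: 8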